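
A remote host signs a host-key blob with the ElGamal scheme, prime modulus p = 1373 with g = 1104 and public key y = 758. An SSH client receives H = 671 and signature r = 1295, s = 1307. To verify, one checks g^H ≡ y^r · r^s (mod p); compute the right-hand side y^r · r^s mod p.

758^1295 mod 1373 = 156
1295^1307 mod 1373 = 512
y^r · r^s ≡ 156·512 = 79872 ≡ 238 (mod 1373)

238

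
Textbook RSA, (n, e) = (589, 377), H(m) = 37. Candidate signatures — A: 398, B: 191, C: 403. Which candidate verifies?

A

Candidate A: 398^377 mod 589 = 37
  → matches H(m) = 37
Candidate B: 191^377 mod 589 = 552
Candidate C: 403^377 mod 589 = 62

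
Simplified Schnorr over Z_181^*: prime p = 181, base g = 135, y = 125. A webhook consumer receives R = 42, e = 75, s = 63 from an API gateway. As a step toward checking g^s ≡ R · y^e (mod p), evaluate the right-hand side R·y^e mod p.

42

125^75 mod 181 = 1
R · y^e ≡ 42·1 = 42 ≡ 42 (mod 181)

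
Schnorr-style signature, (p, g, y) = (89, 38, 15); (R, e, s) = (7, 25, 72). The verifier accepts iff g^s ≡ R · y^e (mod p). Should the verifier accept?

reject

g^s mod p:
Squares mod 89: 38^1≡38, 38^2≡20, 38^4≡44, 38^8≡67, 38^16≡39, 38^32≡8, 38^64≡64
72 = 64 + 8, so 38^72 ≡ 64·67 ≡ 16 (mod 89)
R · y^e mod p:
Squares mod 89: 15^1≡15, 15^2≡47, 15^4≡73, 15^8≡78, 15^16≡32
25 = 16 + 8 + 1, so 15^25 ≡ 32·78·15 ≡ 60 (mod 89)
7·60 = 420 ≡ 64 (mod 89)
16 ≠ 64; the check fails.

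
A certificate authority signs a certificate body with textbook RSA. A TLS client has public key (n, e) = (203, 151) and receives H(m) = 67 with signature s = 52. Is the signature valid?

invalid

s^2 ≡ 52^2 = 2704 ≡ 65
s^4 ≡ 65^2 = 4225 ≡ 165
s^8 ≡ 165^2 = 27225 ≡ 23
s^16 ≡ 23^2 = 529 ≡ 123
s^32 ≡ 123^2 = 15129 ≡ 107
s^64 ≡ 107^2 = 11449 ≡ 81
s^128 ≡ 81^2 = 6561 ≡ 65
151 = 128 + 16 + 4 + 2 + 1, so s^151 ≡ 65·123·165·65·52 ≡ 136 (mod 203)
136 ≠ 67, so verification fails.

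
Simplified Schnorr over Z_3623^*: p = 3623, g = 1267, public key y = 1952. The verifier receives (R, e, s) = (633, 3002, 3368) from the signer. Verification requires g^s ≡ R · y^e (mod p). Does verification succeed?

fails

g^s mod p:
1267^2 = 1605289 ≡ 300
1267^4 ≡ 300^2 = 90000 ≡ 3048
1267^8 ≡ 3048^2 = 9290304 ≡ 932
1267^16 ≡ 932^2 = 868624 ≡ 2727
1267^32 ≡ 2727^2 = 7436529 ≡ 2133
1267^64 ≡ 2133^2 = 4549689 ≡ 2824
1267^128 ≡ 2824^2 = 7974976 ≡ 753
1267^256 ≡ 753^2 = 567009 ≡ 1821
1267^512 ≡ 1821^2 = 3316041 ≡ 996
1267^1024 ≡ 996^2 = 992016 ≡ 2937
1267^2048 ≡ 2937^2 = 8625969 ≡ 3229
3368 = 2048 + 1024 + 256 + 32 + 8, so 1267^3368 ≡ 3229·2937·1821·2133·932 ≡ 985 (mod 3623)
R · y^e mod p:
1952^2 = 3810304 ≡ 2531
1952^4 ≡ 2531^2 = 6405961 ≡ 497
1952^8 ≡ 497^2 = 247009 ≡ 645
1952^16 ≡ 645^2 = 416025 ≡ 3003
1952^32 ≡ 3003^2 = 9018009 ≡ 362
1952^64 ≡ 362^2 = 131044 ≡ 616
1952^128 ≡ 616^2 = 379456 ≡ 2664
1952^256 ≡ 2664^2 = 7096896 ≡ 3062
1952^512 ≡ 3062^2 = 9375844 ≡ 3143
1952^1024 ≡ 3143^2 = 9878449 ≡ 2151
1952^2048 ≡ 2151^2 = 4626801 ≡ 230
3002 = 2048 + 512 + 256 + 128 + 32 + 16 + 8 + 2, so 1952^3002 ≡ 230·3143·3062·2664·362·3003·645·2531 ≡ 2202 (mod 3623)
633·2202 = 1393866 ≡ 2634 (mod 3623)
985 ≠ 2634; the check fails.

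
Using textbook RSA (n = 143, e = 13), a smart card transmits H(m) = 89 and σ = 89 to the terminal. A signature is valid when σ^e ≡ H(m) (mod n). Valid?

σ^2 ≡ 89^2 = 7921 ≡ 56
σ^4 ≡ 56^2 = 3136 ≡ 133
σ^8 ≡ 133^2 = 17689 ≡ 100
13 = 8 + 4 + 1, so σ^13 ≡ 100·133·89 ≡ 89 (mod 143)
89 = H(m), so the signature checks out.

yes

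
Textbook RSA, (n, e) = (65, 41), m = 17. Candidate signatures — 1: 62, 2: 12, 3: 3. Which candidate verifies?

Candidate 1: Squares mod 65: 62^1≡62, 62^2≡9, 62^4≡16, 62^8≡61, 62^16≡16, 62^32≡61; 41 = 32 + 8 + 1, so 62^41 ≡ 61·61·62 ≡ 17 (mod 65)
  → matches m = 17
Candidate 2: Squares mod 65: 12^1≡12, 12^2≡14, 12^4≡1, 12^8≡1, 12^16≡1, 12^32≡1; 41 = 32 + 8 + 1, so 12^41 ≡ 1·1·12 ≡ 12 (mod 65)
Candidate 3: Squares mod 65: 3^1≡3, 3^2≡9, 3^4≡16, 3^8≡61, 3^16≡16, 3^32≡61; 41 = 32 + 8 + 1, so 3^41 ≡ 61·61·3 ≡ 48 (mod 65)

1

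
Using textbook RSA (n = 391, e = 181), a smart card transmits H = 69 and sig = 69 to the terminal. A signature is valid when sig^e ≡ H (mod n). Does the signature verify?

verifies

sig^2 ≡ 69^2 = 4761 ≡ 69
sig^4 ≡ 69^2 = 4761 ≡ 69
sig^8 ≡ 69^2 = 4761 ≡ 69
sig^16 ≡ 69^2 = 4761 ≡ 69
sig^32 ≡ 69^2 = 4761 ≡ 69
sig^64 ≡ 69^2 = 4761 ≡ 69
sig^128 ≡ 69^2 = 4761 ≡ 69
181 = 128 + 32 + 16 + 4 + 1, so sig^181 ≡ 69·69·69·69·69 ≡ 69 (mod 391)
Since 69 equals the digest 69, verification succeeds.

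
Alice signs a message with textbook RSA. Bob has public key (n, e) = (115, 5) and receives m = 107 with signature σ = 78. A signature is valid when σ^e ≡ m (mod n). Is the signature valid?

Squares mod 115: σ^1≡78, σ^2≡104, σ^4≡6
5 = 4 + 1, so σ^5 ≡ 6·78 ≡ 8 (mod 115)
σ^5 mod 115 = 8, but m = 107.

invalid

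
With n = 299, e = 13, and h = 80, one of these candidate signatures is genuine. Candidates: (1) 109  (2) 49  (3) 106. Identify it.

Candidate 1: Squares mod 299: 109^1≡109, 109^2≡220, 109^4≡261, 109^8≡248; 13 = 8 + 4 + 1, so 109^13 ≡ 248·261·109 ≡ 148 (mod 299)
Candidate 2: Squares mod 299: 49^1≡49, 49^2≡9, 49^4≡81, 49^8≡282; 13 = 8 + 4 + 1, so 49^13 ≡ 282·81·49 ≡ 101 (mod 299)
Candidate 3: Squares mod 299: 106^1≡106, 106^2≡173, 106^4≡29, 106^8≡243; 13 = 8 + 4 + 1, so 106^13 ≡ 243·29·106 ≡ 80 (mod 299)
  → matches h = 80

3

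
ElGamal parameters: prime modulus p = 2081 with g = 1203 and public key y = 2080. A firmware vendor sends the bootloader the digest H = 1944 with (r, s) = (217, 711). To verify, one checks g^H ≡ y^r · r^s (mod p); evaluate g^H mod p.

1825

Squares mod 2081: 1203^1≡1203, 1203^2≡914, 1203^4≡915, 1203^8≡663, 1203^16≡478, 1203^32≡1655, 1203^64≡429, 1203^128≡913, 1203^256≡1169, 1203^512≡1425, 1203^1024≡1650
1944 = 1024 + 512 + 256 + 128 + 16 + 8, so 1203^1944 ≡ 1650·1425·1169·913·478·663 ≡ 1825 (mod 2081)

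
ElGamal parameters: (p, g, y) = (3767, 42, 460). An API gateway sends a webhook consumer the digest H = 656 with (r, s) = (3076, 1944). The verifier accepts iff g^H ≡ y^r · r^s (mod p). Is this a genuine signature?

genuine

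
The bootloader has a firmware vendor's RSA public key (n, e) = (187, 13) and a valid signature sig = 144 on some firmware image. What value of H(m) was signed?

111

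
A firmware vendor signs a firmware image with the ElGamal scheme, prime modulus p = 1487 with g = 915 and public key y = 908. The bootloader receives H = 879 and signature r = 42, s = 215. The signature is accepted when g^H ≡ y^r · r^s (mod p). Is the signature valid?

Left side g^H mod p:
915^2 = 837225 ≡ 44
915^4 ≡ 44^2 = 1936 ≡ 449
915^8 ≡ 449^2 = 201601 ≡ 856
915^16 ≡ 856^2 = 732736 ≡ 1132
915^32 ≡ 1132^2 = 1281424 ≡ 1117
915^64 ≡ 1117^2 = 1247689 ≡ 96
915^128 ≡ 96^2 = 9216 ≡ 294
915^256 ≡ 294^2 = 86436 ≡ 190
915^512 ≡ 190^2 = 36100 ≡ 412
879 = 512 + 256 + 64 + 32 + 8 + 4 + 2 + 1, so 915^879 ≡ 412·190·96·1117·856·449·44·915 ≡ 361 (mod 1487)
Right side y^r · r^s mod p:
908^2 = 824464 ≡ 666
908^4 ≡ 666^2 = 443556 ≡ 430
908^8 ≡ 430^2 = 184900 ≡ 512
908^16 ≡ 512^2 = 262144 ≡ 432
908^32 ≡ 432^2 = 186624 ≡ 749
42 = 32 + 8 + 2, so 908^42 ≡ 749·512·666 ≡ 349 (mod 1487)
42^2 = 1764 ≡ 277
42^4 ≡ 277^2 = 76729 ≡ 892
42^8 ≡ 892^2 = 795664 ≡ 119
42^16 ≡ 119^2 = 14161 ≡ 778
42^32 ≡ 778^2 = 605284 ≡ 75
42^64 ≡ 75^2 = 5625 ≡ 1164
42^128 ≡ 1164^2 = 1354896 ≡ 239
215 = 128 + 64 + 16 + 4 + 2 + 1, so 42^215 ≡ 239·1164·778·892·277·42 ≡ 890 (mod 1487)
349·890 = 310610 ≡ 1314 (mod 1487)
361 ≠ 1314, so verification fails.

invalid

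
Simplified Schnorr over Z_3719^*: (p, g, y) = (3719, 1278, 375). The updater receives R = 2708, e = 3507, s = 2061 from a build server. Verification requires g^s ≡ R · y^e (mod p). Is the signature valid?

g^s mod p:
1278^2 = 1633284 ≡ 643
1278^4 ≡ 643^2 = 413449 ≡ 640
1278^8 ≡ 640^2 = 409600 ≡ 510
1278^16 ≡ 510^2 = 260100 ≡ 3489
1278^32 ≡ 3489^2 = 12173121 ≡ 834
1278^64 ≡ 834^2 = 695556 ≡ 103
1278^128 ≡ 103^2 = 10609 ≡ 3171
1278^256 ≡ 3171^2 = 10055241 ≡ 2784
1278^512 ≡ 2784^2 = 7750656 ≡ 260
1278^1024 ≡ 260^2 = 67600 ≡ 658
1278^2048 ≡ 658^2 = 432964 ≡ 1560
2061 = 2048 + 8 + 4 + 1, so 1278^2061 ≡ 1560·510·640·1278 ≡ 2218 (mod 3719)
R · y^e mod p:
375^2 = 140625 ≡ 3022
375^4 ≡ 3022^2 = 9132484 ≡ 2339
375^8 ≡ 2339^2 = 5470921 ≡ 272
375^16 ≡ 272^2 = 73984 ≡ 3323
375^32 ≡ 3323^2 = 11042329 ≡ 618
375^64 ≡ 618^2 = 381924 ≡ 2586
375^128 ≡ 2586^2 = 6687396 ≡ 634
375^256 ≡ 634^2 = 401956 ≡ 304
375^512 ≡ 304^2 = 92416 ≡ 3160
375^1024 ≡ 3160^2 = 9985600 ≡ 85
375^2048 ≡ 85^2 = 7225 ≡ 3506
3507 = 2048 + 1024 + 256 + 128 + 32 + 16 + 2 + 1, so 375^3507 ≡ 3506·85·304·634·618·3323·3022·375 ≡ 2124 (mod 3719)
2708·2124 = 5751792 ≡ 2218 (mod 3719)
2218 ≡ 2218 (mod 3719); signature holds.

valid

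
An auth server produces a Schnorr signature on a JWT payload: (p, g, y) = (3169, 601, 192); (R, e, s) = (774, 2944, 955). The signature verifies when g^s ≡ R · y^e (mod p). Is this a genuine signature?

g^s mod p:
601^2 = 361201 ≡ 3104
601^4 ≡ 3104^2 = 9634816 ≡ 1056
601^8 ≡ 1056^2 = 1115136 ≡ 2817
601^16 ≡ 2817^2 = 7935489 ≡ 313
601^32 ≡ 313^2 = 97969 ≡ 2899
601^64 ≡ 2899^2 = 8404201 ≡ 13
601^128 ≡ 13^2 = 169
601^256 ≡ 169^2 = 28561 ≡ 40
601^512 ≡ 40^2 = 1600
955 = 512 + 256 + 128 + 32 + 16 + 8 + 2 + 1, so 601^955 ≡ 1600·40·169·2899·313·2817·3104·601 ≡ 2850 (mod 3169)
R · y^e mod p:
192^2 = 36864 ≡ 2005
192^4 ≡ 2005^2 = 4020025 ≡ 1733
192^8 ≡ 1733^2 = 3003289 ≡ 2246
192^16 ≡ 2246^2 = 5044516 ≡ 2637
192^32 ≡ 2637^2 = 6953769 ≡ 983
192^64 ≡ 983^2 = 966289 ≡ 2913
192^128 ≡ 2913^2 = 8485569 ≡ 2156
192^256 ≡ 2156^2 = 4648336 ≡ 2582
192^512 ≡ 2582^2 = 6666724 ≡ 2317
192^1024 ≡ 2317^2 = 5368489 ≡ 203
192^2048 ≡ 203^2 = 41209 ≡ 12
2944 = 2048 + 512 + 256 + 128, so 192^2944 ≡ 12·2317·2582·2156 ≡ 495 (mod 3169)
774·495 = 383130 ≡ 2850 (mod 3169)
2850 ≡ 2850 (mod 3169); signature holds.

genuine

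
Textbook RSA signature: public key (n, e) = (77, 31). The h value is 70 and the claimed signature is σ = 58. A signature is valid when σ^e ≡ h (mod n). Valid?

no

σ^2 ≡ 58^2 = 3364 ≡ 53
σ^4 ≡ 53^2 = 2809 ≡ 37
σ^8 ≡ 37^2 = 1369 ≡ 60
σ^16 ≡ 60^2 = 3600 ≡ 58
31 = 16 + 8 + 4 + 2 + 1, so σ^31 ≡ 58·60·37·53·58 ≡ 58 (mod 77)
58 ≠ 70, so verification fails.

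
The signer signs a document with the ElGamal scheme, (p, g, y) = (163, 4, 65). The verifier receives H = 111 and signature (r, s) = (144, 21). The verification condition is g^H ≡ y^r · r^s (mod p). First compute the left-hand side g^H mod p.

4^2 = 16
4^4 ≡ 16^2 = 256 ≡ 93
4^8 ≡ 93^2 = 8649 ≡ 10
4^16 ≡ 10^2 = 100
4^32 ≡ 100^2 = 10000 ≡ 57
4^64 ≡ 57^2 = 3249 ≡ 152
111 = 64 + 32 + 8 + 4 + 2 + 1, so 4^111 ≡ 152·57·10·93·16·4 ≡ 136 (mod 163)

136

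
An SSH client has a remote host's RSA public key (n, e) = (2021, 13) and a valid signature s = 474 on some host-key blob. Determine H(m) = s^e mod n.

Squares mod 2021: s^1≡474, s^2≡345, s^4≡1807, s^8≡1334
13 = 8 + 4 + 1, so s^13 ≡ 1334·1807·474 ≡ 431 (mod 2021)

431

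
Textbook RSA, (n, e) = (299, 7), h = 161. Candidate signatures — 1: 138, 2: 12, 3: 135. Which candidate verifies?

Candidate 1: Squares mod 299: 138^1≡138, 138^2≡207, 138^4≡92; 7 = 4 + 2 + 1, so 138^7 ≡ 92·207·138 ≡ 161 (mod 299)
  → matches h = 161
Candidate 2: Squares mod 299: 12^1≡12, 12^2≡144, 12^4≡105; 7 = 4 + 2 + 1, so 12^7 ≡ 105·144·12 ≡ 246 (mod 299)
Candidate 3: Squares mod 299: 135^1≡135, 135^2≡285, 135^4≡196; 7 = 4 + 2 + 1, so 135^7 ≡ 196·285·135 ≡ 21 (mod 299)

1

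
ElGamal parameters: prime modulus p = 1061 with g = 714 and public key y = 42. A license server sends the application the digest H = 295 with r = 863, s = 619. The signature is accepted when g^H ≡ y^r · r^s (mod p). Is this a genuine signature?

genuine

Left side g^H mod p:
714^295 mod 1061 = 69
Right side y^r · r^s mod p:
42^863 mod 1061 = 798
863^619 mod 1061 = 738
798·738 = 588924 ≡ 69 (mod 1061)
69 ≡ 69 (mod 1061), so the signature is genuine.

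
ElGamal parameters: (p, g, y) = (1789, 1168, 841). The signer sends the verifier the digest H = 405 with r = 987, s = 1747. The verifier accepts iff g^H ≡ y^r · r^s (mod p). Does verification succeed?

fails

Left side g^H mod p:
Squares mod 1789: 1168^1≡1168, 1168^2≡1006, 1168^4≡1251, 1168^8≡1415, 1168^16≡334, 1168^32≡638, 1168^64≡941, 1168^128≡1715, 1168^256≡109
405 = 256 + 128 + 16 + 4 + 1, so 1168^405 ≡ 109·1715·334·1251·1168 ≡ 1322 (mod 1789)
Right side y^r · r^s mod p:
Squares mod 1789: 841^1≡841, 841^2≡626, 841^4≡85, 841^8≡69, 841^16≡1183, 841^32≡491, 841^64≡1355, 841^128≡511, 841^256≡1716, 841^512≡1751
987 = 512 + 256 + 128 + 64 + 16 + 8 + 2 + 1, so 841^987 ≡ 1751·1716·511·1355·1183·69·626·841 ≡ 454 (mod 1789)
Squares mod 1789: 987^1≡987, 987^2≡953, 987^4≡1186, 987^8≡442, 987^16≡363, 987^32≡1172, 987^64≡1421, 987^128≡1249, 987^256≡1782, 987^512≡49, 987^1024≡612
1747 = 1024 + 512 + 128 + 64 + 16 + 2 + 1, so 987^1747 ≡ 612·49·1249·1421·363·953·987 ≡ 1764 (mod 1789)
454·1764 = 800856 ≡ 1173 (mod 1789)
1322 ≠ 1173, so verification fails.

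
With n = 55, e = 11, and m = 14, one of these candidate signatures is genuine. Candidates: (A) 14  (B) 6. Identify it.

Candidate A: Squares mod 55: 14^1≡14, 14^2≡31, 14^4≡26, 14^8≡16; 11 = 8 + 2 + 1, so 14^11 ≡ 16·31·14 ≡ 14 (mod 55)
  → matches m = 14
Candidate B: Squares mod 55: 6^1≡6, 6^2≡36, 6^4≡31, 6^8≡26; 11 = 8 + 2 + 1, so 6^11 ≡ 26·36·6 ≡ 6 (mod 55)

A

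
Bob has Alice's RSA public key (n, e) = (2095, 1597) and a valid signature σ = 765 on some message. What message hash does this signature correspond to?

σ^2 ≡ 765^2 = 585225 ≡ 720
σ^4 ≡ 720^2 = 518400 ≡ 935
σ^8 ≡ 935^2 = 874225 ≡ 610
σ^16 ≡ 610^2 = 372100 ≡ 1285
σ^32 ≡ 1285^2 = 1651225 ≡ 365
σ^64 ≡ 365^2 = 133225 ≡ 1240
σ^128 ≡ 1240^2 = 1537600 ≡ 1965
σ^256 ≡ 1965^2 = 3861225 ≡ 140
σ^512 ≡ 140^2 = 19600 ≡ 745
σ^1024 ≡ 745^2 = 555025 ≡ 1945
1597 = 1024 + 512 + 32 + 16 + 8 + 4 + 1, so σ^1597 ≡ 1945·745·365·1285·610·935·765 ≡ 1565 (mod 2095)

1565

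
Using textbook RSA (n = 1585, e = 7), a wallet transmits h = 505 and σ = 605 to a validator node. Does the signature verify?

σ^2 ≡ 605^2 = 366025 ≡ 1475
σ^4 ≡ 1475^2 = 2175625 ≡ 1005
7 = 4 + 2 + 1, so σ^7 ≡ 1005·1475·605 ≡ 1080 (mod 1585)
σ^7 mod 1585 = 1080, but h = 505.

does not verify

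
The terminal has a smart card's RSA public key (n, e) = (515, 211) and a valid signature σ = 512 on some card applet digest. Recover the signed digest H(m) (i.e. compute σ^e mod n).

σ^2 ≡ 512^2 = 262144 ≡ 9
σ^4 ≡ 9^2 = 81
σ^8 ≡ 81^2 = 6561 ≡ 381
σ^16 ≡ 381^2 = 145161 ≡ 446
σ^32 ≡ 446^2 = 198916 ≡ 126
σ^64 ≡ 126^2 = 15876 ≡ 426
σ^128 ≡ 426^2 = 181476 ≡ 196
211 = 128 + 64 + 16 + 2 + 1, so σ^211 ≡ 196·426·446·9·512 ≡ 388 (mod 515)

388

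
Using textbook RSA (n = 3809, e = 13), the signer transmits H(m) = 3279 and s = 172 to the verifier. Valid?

yes

Squares mod 3809: s^1≡172, s^2≡2921, s^4≡81, s^8≡2752
13 = 8 + 4 + 1, so s^13 ≡ 2752·81·172 ≡ 3279 (mod 3809)
s^13 mod 3809 = 3279 matches H(m).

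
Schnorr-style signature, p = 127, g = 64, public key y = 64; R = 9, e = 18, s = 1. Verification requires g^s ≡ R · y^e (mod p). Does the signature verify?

g^s mod p:
64^1 mod 127 = 64
R · y^e mod p:
Squares mod 127: 64^1≡64, 64^2≡32, 64^4≡8, 64^8≡64, 64^16≡32
18 = 16 + 2, so 64^18 ≡ 32·32 ≡ 8 (mod 127)
9·8 = 72 ≡ 72 (mod 127)
64 ≠ 72; the check fails.

does not verify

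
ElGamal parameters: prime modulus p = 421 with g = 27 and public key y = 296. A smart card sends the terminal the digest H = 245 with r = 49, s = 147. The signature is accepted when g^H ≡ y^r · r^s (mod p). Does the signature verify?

verifies

Left side g^H mod p:
27^245 mod 421 = 1
Right side y^r · r^s mod p:
296^49 mod 421 = 252
49^147 mod 421 = 279
252·279 = 70308 ≡ 1 (mod 421)
1 ≡ 1 (mod 421), so the signature is genuine.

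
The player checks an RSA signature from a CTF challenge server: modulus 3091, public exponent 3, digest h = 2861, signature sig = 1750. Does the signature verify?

does not verify

sig^2 ≡ 1750^2 = 3062500 ≡ 2410
3 = 2 + 1, so sig^3 ≡ 2410·1750 ≡ 1376 (mod 3091)
sig^3 mod 3091 = 1376, but h = 2861.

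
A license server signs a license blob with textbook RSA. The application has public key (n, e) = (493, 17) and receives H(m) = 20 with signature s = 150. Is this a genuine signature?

forged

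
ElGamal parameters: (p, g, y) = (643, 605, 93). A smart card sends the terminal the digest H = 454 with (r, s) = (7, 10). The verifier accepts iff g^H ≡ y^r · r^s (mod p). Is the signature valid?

Left side g^H mod p:
605^2 = 366025 ≡ 158
605^4 ≡ 158^2 = 24964 ≡ 530
605^8 ≡ 530^2 = 280900 ≡ 552
605^16 ≡ 552^2 = 304704 ≡ 565
605^32 ≡ 565^2 = 319225 ≡ 297
605^64 ≡ 297^2 = 88209 ≡ 118
605^128 ≡ 118^2 = 13924 ≡ 421
605^256 ≡ 421^2 = 177241 ≡ 416
454 = 256 + 128 + 64 + 4 + 2, so 605^454 ≡ 416·421·118·530·158 ≡ 342 (mod 643)
Right side y^r · r^s mod p:
93^2 = 8649 ≡ 290
93^4 ≡ 290^2 = 84100 ≡ 510
7 = 4 + 2 + 1, so 93^7 ≡ 510·290·93 ≡ 287 (mod 643)
7^2 = 49
7^4 ≡ 49^2 = 2401 ≡ 472
7^8 ≡ 472^2 = 222784 ≡ 306
10 = 8 + 2, so 7^10 ≡ 306·49 ≡ 205 (mod 643)
287·205 = 58835 ≡ 322 (mod 643)
342 ≠ 322, so verification fails.

invalid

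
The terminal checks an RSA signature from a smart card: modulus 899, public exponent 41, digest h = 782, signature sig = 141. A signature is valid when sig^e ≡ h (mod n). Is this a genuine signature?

forged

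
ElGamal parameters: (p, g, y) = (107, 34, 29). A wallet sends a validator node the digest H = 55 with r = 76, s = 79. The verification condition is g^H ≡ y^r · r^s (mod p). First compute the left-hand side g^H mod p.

86

Squares mod 107: 34^1≡34, 34^2≡86, 34^4≡13, 34^8≡62, 34^16≡99, 34^32≡64
55 = 32 + 16 + 4 + 2 + 1, so 34^55 ≡ 64·99·13·86·34 ≡ 86 (mod 107)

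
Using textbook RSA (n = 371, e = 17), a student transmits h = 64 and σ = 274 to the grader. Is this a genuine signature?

σ^2 ≡ 274^2 = 75076 ≡ 134
σ^4 ≡ 134^2 = 17956 ≡ 148
σ^8 ≡ 148^2 = 21904 ≡ 15
σ^16 ≡ 15^2 = 225
17 = 16 + 1, so σ^17 ≡ 225·274 ≡ 64 (mod 371)
σ^17 mod 371 = 64 matches h.

genuine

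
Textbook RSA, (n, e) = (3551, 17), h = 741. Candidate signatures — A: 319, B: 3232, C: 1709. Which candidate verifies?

Candidate A: Squares mod 3551: 319^1≡319, 319^2≡2333, 319^4≡2757, 319^8≡1909, 319^16≡955; 17 = 16 + 1, so 319^17 ≡ 955·319 ≡ 2810 (mod 3551)
Candidate B: Squares mod 3551: 3232^1≡3232, 3232^2≡2333, 3232^4≡2757, 3232^8≡1909, 3232^16≡955; 17 = 16 + 1, so 3232^17 ≡ 955·3232 ≡ 741 (mod 3551)
  → matches h = 741
Candidate C: Squares mod 3551: 1709^1≡1709, 1709^2≡1759, 1709^4≡1160, 1709^8≡3322, 1709^16≡2727; 17 = 16 + 1, so 1709^17 ≡ 2727·1709 ≡ 1531 (mod 3551)

B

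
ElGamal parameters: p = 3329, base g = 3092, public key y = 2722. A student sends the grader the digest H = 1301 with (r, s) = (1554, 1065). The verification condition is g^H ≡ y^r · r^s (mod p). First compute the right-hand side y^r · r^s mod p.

3285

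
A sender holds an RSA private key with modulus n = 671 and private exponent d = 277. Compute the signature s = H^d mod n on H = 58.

H^2 ≡ 58^2 = 3364 ≡ 9
H^4 ≡ 9^2 = 81
H^8 ≡ 81^2 = 6561 ≡ 522
H^16 ≡ 522^2 = 272484 ≡ 58
H^32 ≡ 58^2 = 3364 ≡ 9
H^64 ≡ 9^2 = 81
H^128 ≡ 81^2 = 6561 ≡ 522
H^256 ≡ 522^2 = 272484 ≡ 58
277 = 256 + 16 + 4 + 1, so H^277 ≡ 58·58·81·58 ≡ 9 (mod 671)

9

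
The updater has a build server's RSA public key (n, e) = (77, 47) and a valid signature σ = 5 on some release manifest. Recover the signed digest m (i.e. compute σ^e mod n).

3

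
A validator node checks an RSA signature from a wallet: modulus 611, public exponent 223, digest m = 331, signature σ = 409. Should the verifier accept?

σ^2 ≡ 409^2 = 167281 ≡ 478
σ^4 ≡ 478^2 = 228484 ≡ 581
σ^8 ≡ 581^2 = 337561 ≡ 289
σ^16 ≡ 289^2 = 83521 ≡ 425
σ^32 ≡ 425^2 = 180625 ≡ 380
σ^64 ≡ 380^2 = 144400 ≡ 204
σ^128 ≡ 204^2 = 41616 ≡ 68
223 = 128 + 64 + 16 + 8 + 4 + 2 + 1, so σ^223 ≡ 68·204·425·289·581·478·409 ≡ 280 (mod 611)
σ^223 mod 611 = 280, but m = 331.

reject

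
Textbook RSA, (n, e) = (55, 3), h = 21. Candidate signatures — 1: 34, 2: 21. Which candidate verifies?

Candidate 1: Squares mod 55: 34^1≡34, 34^2≡1; 3 = 2 + 1, so 34^3 ≡ 1·34 ≡ 34 (mod 55)
Candidate 2: Squares mod 55: 21^1≡21, 21^2≡1; 3 = 2 + 1, so 21^3 ≡ 1·21 ≡ 21 (mod 55)
  → matches h = 21

2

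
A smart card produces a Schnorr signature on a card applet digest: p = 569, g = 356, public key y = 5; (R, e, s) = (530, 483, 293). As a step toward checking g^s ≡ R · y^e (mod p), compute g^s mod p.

152

356^2 = 126736 ≡ 418
356^4 ≡ 418^2 = 174724 ≡ 41
356^8 ≡ 41^2 = 1681 ≡ 543
356^16 ≡ 543^2 = 294849 ≡ 107
356^32 ≡ 107^2 = 11449 ≡ 69
356^64 ≡ 69^2 = 4761 ≡ 209
356^128 ≡ 209^2 = 43681 ≡ 437
356^256 ≡ 437^2 = 190969 ≡ 354
293 = 256 + 32 + 4 + 1, so 356^293 ≡ 354·69·41·356 ≡ 152 (mod 569)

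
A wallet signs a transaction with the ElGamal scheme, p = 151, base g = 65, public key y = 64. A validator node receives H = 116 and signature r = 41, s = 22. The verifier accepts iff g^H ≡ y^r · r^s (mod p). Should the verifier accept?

reject

Left side g^H mod p:
Squares mod 151: 65^1≡65, 65^2≡148, 65^4≡9, 65^8≡81, 65^16≡68, 65^32≡94, 65^64≡78
116 = 64 + 32 + 16 + 4, so 65^116 ≡ 78·94·68·9 ≡ 68 (mod 151)
Right side y^r · r^s mod p:
Squares mod 151: 64^1≡64, 64^2≡19, 64^4≡59, 64^8≡8, 64^16≡64, 64^32≡19
41 = 32 + 8 + 1, so 64^41 ≡ 19·8·64 ≡ 64 (mod 151)
Squares mod 151: 41^1≡41, 41^2≡20, 41^4≡98, 41^8≡91, 41^16≡127
22 = 16 + 4 + 2, so 41^22 ≡ 127·98·20 ≡ 72 (mod 151)
64·72 = 4608 ≡ 78 (mod 151)
68 ≠ 78, so verification fails.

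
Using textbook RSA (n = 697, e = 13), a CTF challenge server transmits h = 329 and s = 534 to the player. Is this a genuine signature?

genuine

s^2 ≡ 534^2 = 285156 ≡ 83
s^4 ≡ 83^2 = 6889 ≡ 616
s^8 ≡ 616^2 = 379456 ≡ 288
13 = 8 + 4 + 1, so s^13 ≡ 288·616·534 ≡ 329 (mod 697)
Since 329 equals the digest 329, verification succeeds.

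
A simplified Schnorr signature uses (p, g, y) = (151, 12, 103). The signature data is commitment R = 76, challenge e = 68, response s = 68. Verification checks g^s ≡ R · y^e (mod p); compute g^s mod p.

31

12^68 mod 151 = 31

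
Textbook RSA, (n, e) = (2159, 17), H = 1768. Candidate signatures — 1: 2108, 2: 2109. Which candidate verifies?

Candidate 1: 2108^2 = 4443664 ≡ 442; 2108^4 ≡ 442^2 = 195364 ≡ 1054; 2108^8 ≡ 1054^2 = 1110916 ≡ 1190; 2108^16 ≡ 1190^2 = 1416100 ≡ 1955; 17 = 16 + 1, so 2108^17 ≡ 1955·2108 ≡ 1768 (mod 2159)
  → matches H = 1768
Candidate 2: 2109^2 = 4447881 ≡ 341; 2109^4 ≡ 341^2 = 116281 ≡ 1854; 2109^8 ≡ 1854^2 = 3437316 ≡ 188; 2109^16 ≡ 188^2 = 35344 ≡ 800; 17 = 16 + 1, so 2109^17 ≡ 800·2109 ≡ 1021 (mod 2159)

1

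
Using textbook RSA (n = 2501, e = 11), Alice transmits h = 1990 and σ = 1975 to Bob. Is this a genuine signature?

genuine

σ^11 mod 2501 = 1990
1990 = h, so the signature checks out.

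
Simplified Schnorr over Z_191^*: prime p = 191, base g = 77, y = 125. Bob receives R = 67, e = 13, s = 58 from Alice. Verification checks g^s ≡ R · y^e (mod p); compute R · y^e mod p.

144

Squares mod 191: 125^1≡125, 125^2≡154, 125^4≡32, 125^8≡69
13 = 8 + 4 + 1, so 125^13 ≡ 69·32·125 ≡ 5 (mod 191)
R · y^e ≡ 67·5 = 335 ≡ 144 (mod 191)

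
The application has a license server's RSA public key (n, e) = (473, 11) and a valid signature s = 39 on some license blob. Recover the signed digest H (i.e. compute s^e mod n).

303

Squares mod 473: s^1≡39, s^2≡102, s^4≡471, s^8≡4
11 = 8 + 2 + 1, so s^11 ≡ 4·102·39 ≡ 303 (mod 473)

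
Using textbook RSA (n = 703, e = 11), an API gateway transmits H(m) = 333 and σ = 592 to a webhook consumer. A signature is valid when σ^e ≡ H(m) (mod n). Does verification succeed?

Squares mod 703: σ^1≡592, σ^2≡370, σ^4≡518, σ^8≡481
11 = 8 + 2 + 1, so σ^11 ≡ 481·370·592 ≡ 333 (mod 703)
Since 333 equals the digest 333, verification succeeds.

passes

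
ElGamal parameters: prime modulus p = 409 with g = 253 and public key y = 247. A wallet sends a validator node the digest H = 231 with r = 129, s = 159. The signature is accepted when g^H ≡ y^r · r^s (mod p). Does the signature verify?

Left side g^H mod p:
253^2 = 64009 ≡ 205
253^4 ≡ 205^2 = 42025 ≡ 307
253^8 ≡ 307^2 = 94249 ≡ 179
253^16 ≡ 179^2 = 32041 ≡ 139
253^32 ≡ 139^2 = 19321 ≡ 98
253^64 ≡ 98^2 = 9604 ≡ 197
253^128 ≡ 197^2 = 38809 ≡ 363
231 = 128 + 64 + 32 + 4 + 2 + 1, so 253^231 ≡ 363·197·98·307·205·253 ≡ 13 (mod 409)
Right side y^r · r^s mod p:
247^2 = 61009 ≡ 68
247^4 ≡ 68^2 = 4624 ≡ 125
247^8 ≡ 125^2 = 15625 ≡ 83
247^16 ≡ 83^2 = 6889 ≡ 345
247^32 ≡ 345^2 = 119025 ≡ 6
247^64 ≡ 6^2 = 36
247^128 ≡ 36^2 = 1296 ≡ 69
129 = 128 + 1, so 247^129 ≡ 69·247 ≡ 274 (mod 409)
129^2 = 16641 ≡ 281
129^4 ≡ 281^2 = 78961 ≡ 24
129^8 ≡ 24^2 = 576 ≡ 167
129^16 ≡ 167^2 = 27889 ≡ 77
129^32 ≡ 77^2 = 5929 ≡ 203
129^64 ≡ 203^2 = 41209 ≡ 309
129^128 ≡ 309^2 = 95481 ≡ 184
159 = 128 + 16 + 8 + 4 + 2 + 1, so 129^159 ≡ 184·77·167·24·281·129 ≡ 112 (mod 409)
274·112 = 30688 ≡ 13 (mod 409)
13 ≡ 13 (mod 409), so the signature is genuine.

verifies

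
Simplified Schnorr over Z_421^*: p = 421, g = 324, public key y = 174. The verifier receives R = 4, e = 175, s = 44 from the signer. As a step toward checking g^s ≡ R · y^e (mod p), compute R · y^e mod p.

174^175 mod 421 = 420
R · y^e ≡ 4·420 = 1680 ≡ 417 (mod 421)

417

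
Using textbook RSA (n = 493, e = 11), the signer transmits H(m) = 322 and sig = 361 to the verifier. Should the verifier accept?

Squares mod 493: sig^1≡361, sig^2≡169, sig^4≡460, sig^8≡103
11 = 8 + 2 + 1, so sig^11 ≡ 103·169·361 ≡ 149 (mod 493)
sig^11 mod 493 = 149, but H(m) = 322.

reject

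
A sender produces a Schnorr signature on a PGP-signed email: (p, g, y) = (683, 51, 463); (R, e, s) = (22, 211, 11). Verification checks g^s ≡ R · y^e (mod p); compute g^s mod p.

325

51^2 = 2601 ≡ 552
51^4 ≡ 552^2 = 304704 ≡ 86
51^8 ≡ 86^2 = 7396 ≡ 566
11 = 8 + 2 + 1, so 51^11 ≡ 566·552·51 ≡ 325 (mod 683)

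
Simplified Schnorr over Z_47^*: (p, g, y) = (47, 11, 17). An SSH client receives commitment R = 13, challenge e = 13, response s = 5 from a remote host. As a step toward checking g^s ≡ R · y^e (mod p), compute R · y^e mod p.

29

Squares mod 47: 17^1≡17, 17^2≡7, 17^4≡2, 17^8≡4
13 = 8 + 4 + 1, so 17^13 ≡ 4·2·17 ≡ 42 (mod 47)
R · y^e ≡ 13·42 = 546 ≡ 29 (mod 47)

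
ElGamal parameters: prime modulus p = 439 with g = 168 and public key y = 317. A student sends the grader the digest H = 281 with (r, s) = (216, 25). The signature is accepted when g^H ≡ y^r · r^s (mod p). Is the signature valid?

Left side g^H mod p:
168^281 mod 439 = 329
Right side y^r · r^s mod p:
317^216 mod 439 = 125
216^25 mod 439 = 403
125·403 = 50375 ≡ 329 (mod 439)
329 ≡ 329 (mod 439), so the signature is genuine.

valid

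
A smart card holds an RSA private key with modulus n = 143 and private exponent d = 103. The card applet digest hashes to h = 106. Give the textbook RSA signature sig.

24

h^2 ≡ 106^2 = 11236 ≡ 82
h^4 ≡ 82^2 = 6724 ≡ 3
h^8 ≡ 3^2 = 9
h^16 ≡ 9^2 = 81
h^32 ≡ 81^2 = 6561 ≡ 126
h^64 ≡ 126^2 = 15876 ≡ 3
103 = 64 + 32 + 4 + 2 + 1, so h^103 ≡ 3·126·3·82·106 ≡ 24 (mod 143)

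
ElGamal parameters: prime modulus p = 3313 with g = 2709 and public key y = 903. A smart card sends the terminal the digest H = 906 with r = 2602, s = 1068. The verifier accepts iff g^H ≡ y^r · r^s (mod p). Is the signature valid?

Left side g^H mod p:
2709^2 = 7338681 ≡ 386
2709^4 ≡ 386^2 = 148996 ≡ 3224
2709^8 ≡ 3224^2 = 10394176 ≡ 1295
2709^16 ≡ 1295^2 = 1677025 ≡ 647
2709^32 ≡ 647^2 = 418609 ≡ 1171
2709^64 ≡ 1171^2 = 1371241 ≡ 2972
2709^128 ≡ 2972^2 = 8832784 ≡ 326
2709^256 ≡ 326^2 = 106276 ≡ 260
2709^512 ≡ 260^2 = 67600 ≡ 1340
906 = 512 + 256 + 128 + 8 + 2, so 2709^906 ≡ 1340·260·326·1295·386 ≡ 2840 (mod 3313)
Right side y^r · r^s mod p:
903^2 = 815409 ≡ 411
903^4 ≡ 411^2 = 168921 ≡ 3271
903^8 ≡ 3271^2 = 10699441 ≡ 1764
903^16 ≡ 1764^2 = 3111696 ≡ 789
903^32 ≡ 789^2 = 622521 ≡ 2990
903^64 ≡ 2990^2 = 8940100 ≡ 1626
903^128 ≡ 1626^2 = 2643876 ≡ 102
903^256 ≡ 102^2 = 10404 ≡ 465
903^512 ≡ 465^2 = 216225 ≡ 880
903^1024 ≡ 880^2 = 774400 ≡ 2471
903^2048 ≡ 2471^2 = 6105841 ≡ 3295
2602 = 2048 + 512 + 32 + 8 + 2, so 903^2602 ≡ 3295·880·2990·1764·411 ≡ 772 (mod 3313)
2602^2 = 6770404 ≡ 1945
2602^4 ≡ 1945^2 = 3783025 ≡ 2892
2602^8 ≡ 2892^2 = 8363664 ≡ 1652
2602^16 ≡ 1652^2 = 2729104 ≡ 2505
2602^32 ≡ 2505^2 = 6275025 ≡ 203
2602^64 ≡ 203^2 = 41209 ≡ 1453
2602^128 ≡ 1453^2 = 2111209 ≡ 828
2602^256 ≡ 828^2 = 685584 ≡ 3106
2602^512 ≡ 3106^2 = 9647236 ≡ 3093
2602^1024 ≡ 3093^2 = 9566649 ≡ 2018
1068 = 1024 + 32 + 8 + 4, so 2602^1068 ≡ 2018·203·1652·2892 ≡ 2688 (mod 3313)
772·2688 = 2075136 ≡ 1198 (mod 3313)
2840 ≠ 1198, so verification fails.

invalid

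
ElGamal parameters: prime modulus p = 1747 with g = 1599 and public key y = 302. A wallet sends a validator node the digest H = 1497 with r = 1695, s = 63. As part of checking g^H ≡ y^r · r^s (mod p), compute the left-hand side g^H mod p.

785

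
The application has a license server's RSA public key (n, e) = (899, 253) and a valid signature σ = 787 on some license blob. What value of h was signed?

σ^2 ≡ 787^2 = 619369 ≡ 857
σ^4 ≡ 857^2 = 734449 ≡ 865
σ^8 ≡ 865^2 = 748225 ≡ 257
σ^16 ≡ 257^2 = 66049 ≡ 422
σ^32 ≡ 422^2 = 178084 ≡ 82
σ^64 ≡ 82^2 = 6724 ≡ 431
σ^128 ≡ 431^2 = 185761 ≡ 567
253 = 128 + 64 + 32 + 16 + 8 + 4 + 1, so σ^253 ≡ 567·431·82·422·257·865·787 ≡ 265 (mod 899)

265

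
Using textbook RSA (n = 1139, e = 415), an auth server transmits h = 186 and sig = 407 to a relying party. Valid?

Squares mod 1139: sig^1≡407, sig^2≡494, sig^4≡290, sig^8≡953, sig^16≡426, sig^32≡375, sig^64≡528, sig^128≡868, sig^256≡545
415 = 256 + 128 + 16 + 8 + 4 + 2 + 1, so sig^415 ≡ 545·868·426·953·290·494·407 ≡ 186 (mod 1139)
sig^415 mod 1139 = 186 matches h.

yes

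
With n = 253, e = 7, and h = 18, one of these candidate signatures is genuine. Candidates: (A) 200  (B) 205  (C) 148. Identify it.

Candidate A: Squares mod 253: 200^1≡200, 200^2≡26, 200^4≡170; 7 = 4 + 2 + 1, so 200^7 ≡ 170·26·200 ≡ 18 (mod 253)
  → matches h = 18
Candidate B: Squares mod 253: 205^1≡205, 205^2≡27, 205^4≡223; 7 = 4 + 2 + 1, so 205^7 ≡ 223·27·205 ≡ 171 (mod 253)
Candidate C: Squares mod 253: 148^1≡148, 148^2≡146, 148^4≡64; 7 = 4 + 2 + 1, so 148^7 ≡ 64·146·148 ≡ 14 (mod 253)

A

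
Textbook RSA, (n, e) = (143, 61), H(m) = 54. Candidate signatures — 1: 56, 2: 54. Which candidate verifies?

2

Candidate 1: 56^2 = 3136 ≡ 133; 56^4 ≡ 133^2 = 17689 ≡ 100; 56^8 ≡ 100^2 = 10000 ≡ 133; 56^16 ≡ 133^2 = 17689 ≡ 100; 56^32 ≡ 100^2 = 10000 ≡ 133; 61 = 32 + 16 + 8 + 4 + 1, so 56^61 ≡ 133·100·133·100·56 ≡ 56 (mod 143)
Candidate 2: 54^2 = 2916 ≡ 56; 54^4 ≡ 56^2 = 3136 ≡ 133; 54^8 ≡ 133^2 = 17689 ≡ 100; 54^16 ≡ 100^2 = 10000 ≡ 133; 54^32 ≡ 133^2 = 17689 ≡ 100; 61 = 32 + 16 + 8 + 4 + 1, so 54^61 ≡ 100·133·100·133·54 ≡ 54 (mod 143)
  → matches H(m) = 54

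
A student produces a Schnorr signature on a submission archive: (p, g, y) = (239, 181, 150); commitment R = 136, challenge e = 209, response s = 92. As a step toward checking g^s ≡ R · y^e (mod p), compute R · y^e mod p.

169

Squares mod 239: 150^1≡150, 150^2≡34, 150^4≡200, 150^8≡87, 150^16≡160, 150^32≡27, 150^64≡12, 150^128≡144
209 = 128 + 64 + 16 + 1, so 150^209 ≡ 144·12·160·150 ≡ 3 (mod 239)
R · y^e ≡ 136·3 = 408 ≡ 169 (mod 239)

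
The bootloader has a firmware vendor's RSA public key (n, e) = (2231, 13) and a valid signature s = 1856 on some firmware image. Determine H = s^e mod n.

1705

s^2 ≡ 1856^2 = 3444736 ≡ 72
s^4 ≡ 72^2 = 5184 ≡ 722
s^8 ≡ 722^2 = 521284 ≡ 1461
13 = 8 + 4 + 1, so s^13 ≡ 1461·722·1856 ≡ 1705 (mod 2231)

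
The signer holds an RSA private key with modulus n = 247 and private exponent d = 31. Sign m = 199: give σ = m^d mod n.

82

m^2 ≡ 199^2 = 39601 ≡ 81
m^4 ≡ 81^2 = 6561 ≡ 139
m^8 ≡ 139^2 = 19321 ≡ 55
m^16 ≡ 55^2 = 3025 ≡ 61
31 = 16 + 8 + 4 + 2 + 1, so m^31 ≡ 61·55·139·81·199 ≡ 82 (mod 247)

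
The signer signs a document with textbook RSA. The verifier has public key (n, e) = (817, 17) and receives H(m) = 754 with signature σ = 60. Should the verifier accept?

accept

σ^2 ≡ 60^2 = 3600 ≡ 332
σ^4 ≡ 332^2 = 110224 ≡ 746
σ^8 ≡ 746^2 = 556516 ≡ 139
σ^16 ≡ 139^2 = 19321 ≡ 530
17 = 16 + 1, so σ^17 ≡ 530·60 ≡ 754 (mod 817)
σ^17 mod 817 = 754 matches H(m).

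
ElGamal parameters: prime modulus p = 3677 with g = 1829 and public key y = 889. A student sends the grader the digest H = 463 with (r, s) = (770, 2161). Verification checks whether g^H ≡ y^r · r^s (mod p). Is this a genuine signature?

genuine

Left side g^H mod p:
1829^463 mod 3677 = 3514
Right side y^r · r^s mod p:
889^770 mod 3677 = 2124
770^2161 mod 3677 = 3509
2124·3509 = 7453116 ≡ 3514 (mod 3677)
3514 ≡ 3514 (mod 3677), so the signature is genuine.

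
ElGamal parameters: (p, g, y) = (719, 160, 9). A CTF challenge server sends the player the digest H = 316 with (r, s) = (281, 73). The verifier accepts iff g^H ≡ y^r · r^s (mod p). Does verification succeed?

passes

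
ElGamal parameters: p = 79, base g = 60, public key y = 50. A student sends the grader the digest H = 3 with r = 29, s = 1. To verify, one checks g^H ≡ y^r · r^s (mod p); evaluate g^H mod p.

14

Squares mod 79: 60^1≡60, 60^2≡45
3 = 2 + 1, so 60^3 ≡ 45·60 ≡ 14 (mod 79)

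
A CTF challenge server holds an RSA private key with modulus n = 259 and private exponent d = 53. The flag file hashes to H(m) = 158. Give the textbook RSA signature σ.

100

(H(m))^2 ≡ 158^2 = 24964 ≡ 100
(H(m))^4 ≡ 100^2 = 10000 ≡ 158
(H(m))^8 ≡ 158^2 = 24964 ≡ 100
(H(m))^16 ≡ 100^2 = 10000 ≡ 158
(H(m))^32 ≡ 158^2 = 24964 ≡ 100
53 = 32 + 16 + 4 + 1, so (H(m))^53 ≡ 100·158·158·158 ≡ 100 (mod 259)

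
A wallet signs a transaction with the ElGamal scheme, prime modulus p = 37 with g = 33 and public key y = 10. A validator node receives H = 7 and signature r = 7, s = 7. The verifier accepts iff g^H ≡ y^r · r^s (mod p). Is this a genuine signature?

Left side g^H mod p:
33^2 = 1089 ≡ 16
33^4 ≡ 16^2 = 256 ≡ 34
7 = 4 + 2 + 1, so 33^7 ≡ 34·16·33 ≡ 7 (mod 37)
Right side y^r · r^s mod p:
10^2 = 100 ≡ 26
10^4 ≡ 26^2 = 676 ≡ 10
7 = 4 + 2 + 1, so 10^7 ≡ 10·26·10 ≡ 10 (mod 37)
7^2 = 49 ≡ 12
7^4 ≡ 12^2 = 144 ≡ 33
7 = 4 + 2 + 1, so 7^7 ≡ 33·12·7 ≡ 34 (mod 37)
10·34 = 340 ≡ 7 (mod 37)
7 ≡ 7 (mod 37), so the signature is genuine.

genuine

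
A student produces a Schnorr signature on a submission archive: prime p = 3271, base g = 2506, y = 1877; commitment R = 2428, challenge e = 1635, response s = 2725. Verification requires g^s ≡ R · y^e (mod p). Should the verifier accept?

g^s mod p:
2506^2 = 6280036 ≡ 2987
2506^4 ≡ 2987^2 = 8922169 ≡ 2152
2506^8 ≡ 2152^2 = 4631104 ≡ 2639
2506^16 ≡ 2639^2 = 6964321 ≡ 362
2506^32 ≡ 362^2 = 131044 ≡ 204
2506^64 ≡ 204^2 = 41616 ≡ 2364
2506^128 ≡ 2364^2 = 5588496 ≡ 1628
2506^256 ≡ 1628^2 = 2650384 ≡ 874
2506^512 ≡ 874^2 = 763876 ≡ 1733
2506^1024 ≡ 1733^2 = 3003289 ≡ 511
2506^2048 ≡ 511^2 = 261121 ≡ 2712
2725 = 2048 + 512 + 128 + 32 + 4 + 1, so 2506^2725 ≡ 2712·1733·1628·204·2152·2506 ≡ 2428 (mod 3271)
R · y^e mod p:
1877^2 = 3523129 ≡ 262
1877^4 ≡ 262^2 = 68644 ≡ 3224
1877^8 ≡ 3224^2 = 10394176 ≡ 2209
1877^16 ≡ 2209^2 = 4879681 ≡ 2620
1877^32 ≡ 2620^2 = 6864400 ≡ 1842
1877^64 ≡ 1842^2 = 3392964 ≡ 937
1877^128 ≡ 937^2 = 877969 ≡ 1341
1877^256 ≡ 1341^2 = 1798281 ≡ 2502
1877^512 ≡ 2502^2 = 6260004 ≡ 2581
1877^1024 ≡ 2581^2 = 6661561 ≡ 1805
1635 = 1024 + 512 + 64 + 32 + 2 + 1, so 1877^1635 ≡ 1805·2581·937·1842·262·1877 ≡ 1 (mod 3271)
2428·1 = 2428 ≡ 2428 (mod 3271)
2428 ≡ 2428 (mod 3271); signature holds.

accept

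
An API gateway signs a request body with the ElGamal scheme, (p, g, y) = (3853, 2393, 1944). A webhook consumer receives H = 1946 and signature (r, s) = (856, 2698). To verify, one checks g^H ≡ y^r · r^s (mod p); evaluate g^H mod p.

1509

Squares mod 3853: 2393^1≡2393, 2393^2≡891, 2393^4≡163, 2393^8≡3451, 2393^16≡3631, 2393^32≡3048, 2393^64≡721, 2393^128≡3539, 2393^256≡2271, 2393^512≡2127, 2393^1024≡707
1946 = 1024 + 512 + 256 + 128 + 16 + 8 + 2, so 2393^1946 ≡ 707·2127·2271·3539·3631·3451·891 ≡ 1509 (mod 3853)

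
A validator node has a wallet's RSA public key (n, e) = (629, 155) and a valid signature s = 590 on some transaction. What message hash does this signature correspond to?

431

s^2 ≡ 590^2 = 348100 ≡ 263
s^4 ≡ 263^2 = 69169 ≡ 608
s^8 ≡ 608^2 = 369664 ≡ 441
s^16 ≡ 441^2 = 194481 ≡ 120
s^32 ≡ 120^2 = 14400 ≡ 562
s^64 ≡ 562^2 = 315844 ≡ 86
s^128 ≡ 86^2 = 7396 ≡ 477
155 = 128 + 16 + 8 + 2 + 1, so s^155 ≡ 477·120·441·263·590 ≡ 431 (mod 629)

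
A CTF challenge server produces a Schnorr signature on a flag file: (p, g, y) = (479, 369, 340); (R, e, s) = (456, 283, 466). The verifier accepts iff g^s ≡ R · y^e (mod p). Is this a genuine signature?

genuine

g^s mod p:
369^2 = 136161 ≡ 125
369^4 ≡ 125^2 = 15625 ≡ 297
369^8 ≡ 297^2 = 88209 ≡ 73
369^16 ≡ 73^2 = 5329 ≡ 60
369^32 ≡ 60^2 = 3600 ≡ 247
369^64 ≡ 247^2 = 61009 ≡ 176
369^128 ≡ 176^2 = 30976 ≡ 320
369^256 ≡ 320^2 = 102400 ≡ 373
466 = 256 + 128 + 64 + 16 + 2, so 369^466 ≡ 373·320·176·60·125 ≡ 460 (mod 479)
R · y^e mod p:
340^2 = 115600 ≡ 161
340^4 ≡ 161^2 = 25921 ≡ 55
340^8 ≡ 55^2 = 3025 ≡ 151
340^16 ≡ 151^2 = 22801 ≡ 288
340^32 ≡ 288^2 = 82944 ≡ 77
340^64 ≡ 77^2 = 5929 ≡ 181
340^128 ≡ 181^2 = 32761 ≡ 189
340^256 ≡ 189^2 = 35721 ≡ 275
283 = 256 + 16 + 8 + 2 + 1, so 340^283 ≡ 275·288·151·161·340 ≡ 459 (mod 479)
456·459 = 209304 ≡ 460 (mod 479)
460 ≡ 460 (mod 479); signature holds.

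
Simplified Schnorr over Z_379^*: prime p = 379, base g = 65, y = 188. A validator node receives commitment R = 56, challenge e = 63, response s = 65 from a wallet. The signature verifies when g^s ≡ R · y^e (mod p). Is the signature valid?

valid

g^s mod p:
65^2 = 4225 ≡ 56
65^4 ≡ 56^2 = 3136 ≡ 104
65^8 ≡ 104^2 = 10816 ≡ 204
65^16 ≡ 204^2 = 41616 ≡ 305
65^32 ≡ 305^2 = 93025 ≡ 170
65^64 ≡ 170^2 = 28900 ≡ 96
65 = 64 + 1, so 65^65 ≡ 96·65 ≡ 176 (mod 379)
R · y^e mod p:
188^2 = 35344 ≡ 97
188^4 ≡ 97^2 = 9409 ≡ 313
188^8 ≡ 313^2 = 97969 ≡ 187
188^16 ≡ 187^2 = 34969 ≡ 101
188^32 ≡ 101^2 = 10201 ≡ 347
63 = 32 + 16 + 8 + 4 + 2 + 1, so 188^63 ≡ 347·101·187·313·97·188 ≡ 328 (mod 379)
56·328 = 18368 ≡ 176 (mod 379)
176 ≡ 176 (mod 379); signature holds.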